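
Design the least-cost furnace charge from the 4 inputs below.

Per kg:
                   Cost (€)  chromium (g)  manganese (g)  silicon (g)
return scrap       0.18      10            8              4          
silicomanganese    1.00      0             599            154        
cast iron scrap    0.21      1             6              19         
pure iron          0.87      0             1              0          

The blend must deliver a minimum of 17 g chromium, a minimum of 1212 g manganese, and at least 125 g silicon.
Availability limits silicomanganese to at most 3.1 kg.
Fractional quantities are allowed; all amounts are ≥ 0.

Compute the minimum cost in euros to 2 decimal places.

Let x1 = kg of return scrap, x2 = kg of silicomanganese, x3 = kg of cast iron scrap, x4 = kg of pure iron.
min 0.18x1 + 1x2 + 0.21x3 + 0.87x4 s.t.:
  10x1 + 1x3 ≥ 17   (chromium)
  8x1 + 599x2 + 6x3 + 1x4 ≥ 1212   (manganese)
  4x1 + 154x2 + 19x3 ≥ 125   (silicon)
  x2 ≤ 3.1
  x1, x2, x3, x4 ≥ 0.
The cheapest feasible vertex uses only return scrap, silicomanganese; cast iron scrap, pure iron are not used. Binding constraints: chromium and manganese.
Solving gives x1 = 1.7, x2 = 2.001.
Hence cost = 0.18·1.7 + 1·2.001 = €2.3070.

€2.31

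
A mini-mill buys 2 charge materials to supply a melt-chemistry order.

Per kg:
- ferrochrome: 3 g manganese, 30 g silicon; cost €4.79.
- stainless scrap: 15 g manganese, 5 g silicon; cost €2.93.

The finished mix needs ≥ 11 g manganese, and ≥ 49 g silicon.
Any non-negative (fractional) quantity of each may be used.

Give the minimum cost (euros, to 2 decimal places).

Set it up as a linear program. Let x1 = kg of ferrochrome, x2 = kg of stainless scrap.
min 4.79x1 + 2.93x2 with:
  3x1 + 15x2 ≥ 11   (manganese)
  30x1 + 5x2 ≥ 49   (silicon)
  x1, x2 ≥ 0.
Both inputs are positive at the optimum. Binding constraints: manganese and silicon.
That vertex is x1 = 1.563, x2 = 0.4207.
Hence cost = 4.79·1.563 + 2.93·0.4207 = €8.7194.

€8.72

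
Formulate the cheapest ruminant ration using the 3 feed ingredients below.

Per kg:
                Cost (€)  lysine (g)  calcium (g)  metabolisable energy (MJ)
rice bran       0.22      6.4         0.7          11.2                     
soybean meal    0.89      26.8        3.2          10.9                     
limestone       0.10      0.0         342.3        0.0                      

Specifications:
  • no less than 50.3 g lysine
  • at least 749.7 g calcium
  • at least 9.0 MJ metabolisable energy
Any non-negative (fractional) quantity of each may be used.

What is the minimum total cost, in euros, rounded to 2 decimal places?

Treat it as an LP. Let x1 = kg of rice bran, x2 = kg of soybean meal, x3 = kg of limestone.
Minimize 0.22x1 + 0.89x2 + 0.1x3 with:
  6.4x1 + 26.8x2 ≥ 50.3   (lysine)
  0.7x1 + 3.2x2 + 342.3x3 ≥ 749.7   (calcium)
  11.2x1 + 10.9x2 ≥ 9   (metabolisable energy)
  x1, x2, x3 ≥ 0.
The optimal basis is {soybean meal, limestone}; rice bran drops out. There the lysine and calcium constraints are tight.
So soybean meal = 1.877 kg, limestone = 2.173 kg.
Cost = 0.89·1.877 + 0.1·2.173 = 1.8878.

€1.89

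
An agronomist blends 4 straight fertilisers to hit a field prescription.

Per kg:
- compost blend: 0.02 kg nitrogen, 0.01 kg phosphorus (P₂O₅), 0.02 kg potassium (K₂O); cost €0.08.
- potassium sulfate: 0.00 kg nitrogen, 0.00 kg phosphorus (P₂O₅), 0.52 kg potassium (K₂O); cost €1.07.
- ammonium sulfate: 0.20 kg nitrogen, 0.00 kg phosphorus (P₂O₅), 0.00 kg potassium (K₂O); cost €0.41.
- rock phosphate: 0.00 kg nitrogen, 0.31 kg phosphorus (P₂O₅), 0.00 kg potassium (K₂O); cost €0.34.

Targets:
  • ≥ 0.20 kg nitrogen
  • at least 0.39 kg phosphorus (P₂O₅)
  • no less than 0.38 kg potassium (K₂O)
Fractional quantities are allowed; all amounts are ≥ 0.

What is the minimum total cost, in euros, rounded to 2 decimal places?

€1.49

This is a linear program. Let x1 = kg of compost blend, x2 = kg of potassium sulfate, x3 = kg of ammonium sulfate, x4 = kg of rock phosphate.
Minimise 0.08x1 + 1.07x2 + 0.41x3 + 0.34x4 s.t.:
  0.02x1 + 0.2x3 ≥ 0.2   (nitrogen)
  0.01x1 + 0.31x4 ≥ 0.39   (phosphorus (P₂O₅))
  0.02x1 + 0.52x2 ≥ 0.38   (potassium (K₂O))
  x1, x2, x3, x4 ≥ 0.
The optimal basis is {compost blend, potassium sulfate, rock phosphate}; ammonium sulfate drops out. There the nitrogen, phosphorus (P₂O₅), potassium (K₂O) constraints are tight.
So compost blend = 10 kg, potassium sulfate = 0.3462 kg, rock phosphate = 0.9355 kg.
Cost = 0.08·10 + 1.07·0.3462 + 0.34·0.9355 = 1.4885.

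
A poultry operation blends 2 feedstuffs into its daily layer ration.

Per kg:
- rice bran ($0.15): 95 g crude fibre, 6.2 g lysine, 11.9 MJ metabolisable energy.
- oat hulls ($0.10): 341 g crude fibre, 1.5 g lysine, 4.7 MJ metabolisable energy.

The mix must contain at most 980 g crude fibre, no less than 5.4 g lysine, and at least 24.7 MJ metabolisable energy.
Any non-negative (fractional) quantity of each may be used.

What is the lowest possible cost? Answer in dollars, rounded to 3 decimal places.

$0.311

Set it up as a linear program. Let x1 = kg of rice bran, x2 = kg of oat hulls.
min 0.15x1 + 0.1x2 s.t.:
  95x1 + 341x2 ≤ 980   (crude fibre)
  6.2x1 + 1.5x2 ≥ 5.4   (lysine)
  11.9x1 + 4.7x2 ≥ 24.7   (metabolisable energy)
  x1, x2 ≥ 0.
The cheapest feasible vertex uses only rice bran; oat hulls is not used. Binding constraint: metabolisable energy.
Solving gives x1 = 2.076.
Total cost: 0.15·2.076 = 0.31140.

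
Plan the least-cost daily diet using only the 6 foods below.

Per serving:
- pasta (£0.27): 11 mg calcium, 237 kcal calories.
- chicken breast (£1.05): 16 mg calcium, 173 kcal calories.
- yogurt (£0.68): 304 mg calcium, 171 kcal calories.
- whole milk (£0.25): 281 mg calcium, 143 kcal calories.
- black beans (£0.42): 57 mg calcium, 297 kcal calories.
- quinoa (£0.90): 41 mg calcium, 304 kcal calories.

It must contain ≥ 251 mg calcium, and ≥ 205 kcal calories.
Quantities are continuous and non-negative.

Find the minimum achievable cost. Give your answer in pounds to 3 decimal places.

Let x1 = servings of pasta, x2 = servings of chicken breast, x3 = servings of yogurt, x4 = servings of whole milk, x5 = servings of black beans, x6 = servings of quinoa.
Minimize 0.27x1 + 1.05x2 + 0.68x3 + 0.25x4 + 0.42x5 + 0.9x6 with:
  11x1 + 16x2 + 304x3 + 281x4 + 57x5 + 41x6 ≥ 251   (calcium)
  237x1 + 173x2 + 171x3 + 143x4 + 297x5 + 304x6 ≥ 205   (calories)
  x1, x2, x3, x4, x5, x6 ≥ 0.
At the optimum only pasta, whole milk are positive (chicken breast, yogurt, black beans, quinoa = 0). There the calcium and calories constraints are tight.
Solving gives x1 = 0.3339, x4 = 0.8802.
Hence cost = 0.27·0.3339 + 0.25·0.8802 = £0.31020.

£0.310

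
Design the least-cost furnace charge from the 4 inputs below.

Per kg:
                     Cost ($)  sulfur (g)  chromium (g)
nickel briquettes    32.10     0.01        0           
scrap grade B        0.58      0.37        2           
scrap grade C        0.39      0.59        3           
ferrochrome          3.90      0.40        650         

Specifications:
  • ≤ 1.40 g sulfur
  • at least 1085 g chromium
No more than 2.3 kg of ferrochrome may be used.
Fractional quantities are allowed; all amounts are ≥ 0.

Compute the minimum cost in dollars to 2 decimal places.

Treat it as an LP. Let x1 = kg of nickel briquettes, x2 = kg of scrap grade B, x3 = kg of scrap grade C, x4 = kg of ferrochrome.
Minimize 32.1x1 + 0.58x2 + 0.39x3 + 3.9x4 s.t.:
  0.01x1 + 0.37x2 + 0.59x3 + 0.4x4 ≤ 1.4   (sulfur)
  2x2 + 3x3 + 650x4 ≥ 1085   (chromium)
  x4 ≤ 2.3
  x1, x2, x3, x4 ≥ 0.
The minimum-cost mix takes nothing from nickel briquettes, scrap grade B, scrap grade C — only ferrochrome. There the chromium constraint is tight.
Solving gives x4 = 1.669.
Hence cost = 3.9·1.669 = $6.5091.

$6.51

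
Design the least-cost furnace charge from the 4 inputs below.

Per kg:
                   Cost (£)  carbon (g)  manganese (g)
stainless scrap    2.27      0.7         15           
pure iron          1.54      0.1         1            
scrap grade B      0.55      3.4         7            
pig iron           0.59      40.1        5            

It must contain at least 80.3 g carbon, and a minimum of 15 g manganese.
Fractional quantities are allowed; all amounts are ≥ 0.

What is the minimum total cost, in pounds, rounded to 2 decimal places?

£1.56

Treat it as an LP. Let x1 = kg of stainless scrap, x2 = kg of pure iron, x3 = kg of scrap grade B, x4 = kg of pig iron.
Minimize 2.27x1 + 1.54x2 + 0.55x3 + 0.59x4 subject to:
  0.7x1 + 0.1x2 + 3.4x3 + 40.1x4 ≥ 80.3   (carbon)
  15x1 + 1x2 + 7x3 + 5x4 ≥ 15   (manganese)
  x1, x2, x3, x4 ≥ 0.
The cheapest feasible vertex uses only scrap grade B, pig iron; stainless scrap, pure iron are not used. Binding constraints: carbon and manganese.
That vertex is x3 = 0.7584, x4 = 1.938.
Total cost: 0.55·0.7584 + 0.59·1.938 = 1.5605.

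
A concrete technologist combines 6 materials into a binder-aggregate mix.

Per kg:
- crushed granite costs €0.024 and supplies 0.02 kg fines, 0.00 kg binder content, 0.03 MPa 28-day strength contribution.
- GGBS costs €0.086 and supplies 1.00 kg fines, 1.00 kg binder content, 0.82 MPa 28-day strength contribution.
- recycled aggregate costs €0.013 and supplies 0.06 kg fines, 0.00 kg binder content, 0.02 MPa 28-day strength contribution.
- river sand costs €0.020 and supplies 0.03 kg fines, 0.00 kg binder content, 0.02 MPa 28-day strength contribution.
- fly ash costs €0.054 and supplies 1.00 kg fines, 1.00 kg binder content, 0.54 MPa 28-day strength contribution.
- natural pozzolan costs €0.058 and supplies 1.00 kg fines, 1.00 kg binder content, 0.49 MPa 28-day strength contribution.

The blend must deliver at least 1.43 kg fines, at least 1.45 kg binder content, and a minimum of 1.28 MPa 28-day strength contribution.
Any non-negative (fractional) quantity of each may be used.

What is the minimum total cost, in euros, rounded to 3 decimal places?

€0.128

Set it up as a linear program. Let x1 = kg of crushed granite, x2 = kg of GGBS, x3 = kg of recycled aggregate, x4 = kg of river sand, x5 = kg of fly ash, x6 = kg of natural pozzolan.
min 0.024x1 + 0.086x2 + 0.013x3 + 0.02x4 + 0.054x5 + 0.058x6 s.t.:
  0.02x1 + 1x2 + 0.06x3 + 0.03x4 + 1x5 + 1x6 ≥ 1.43   (fines)
  1x2 + 1x5 + 1x6 ≥ 1.45   (binder content)
  0.03x1 + 0.82x2 + 0.02x3 + 0.02x4 + 0.54x5 + 0.49x6 ≥ 1.28   (28-day strength contribution)
  x1, x2, x3, x4, x5, x6 ≥ 0.
At the optimum only fly ash is positive (crushed granite, GGBS, recycled aggregate, river sand, natural pozzolan = 0). Binding constraint: 28-day strength contribution.
Optimal quantities: fly ash = 2.37 kg.
Hence cost = 0.054·2.37 = €0.12798.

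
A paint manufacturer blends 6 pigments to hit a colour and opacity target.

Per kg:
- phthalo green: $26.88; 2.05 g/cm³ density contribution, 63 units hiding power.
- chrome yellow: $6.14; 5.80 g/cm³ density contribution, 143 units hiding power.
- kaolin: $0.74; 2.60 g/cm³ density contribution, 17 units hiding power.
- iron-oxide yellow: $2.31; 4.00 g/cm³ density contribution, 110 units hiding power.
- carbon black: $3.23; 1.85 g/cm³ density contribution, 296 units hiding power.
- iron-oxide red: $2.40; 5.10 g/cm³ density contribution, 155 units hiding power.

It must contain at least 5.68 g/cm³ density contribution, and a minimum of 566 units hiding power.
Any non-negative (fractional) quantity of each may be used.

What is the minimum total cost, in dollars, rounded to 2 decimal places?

Let x1 = kg of phthalo green, x2 = kg of chrome yellow, x3 = kg of kaolin, x4 = kg of iron-oxide yellow, x5 = kg of carbon black, x6 = kg of iron-oxide red.
min 26.88x1 + 6.14x2 + 0.74x3 + 2.31x4 + 3.23x5 + 2.4x6 subject to:
  2.05x1 + 5.8x2 + 2.6x3 + 4x4 + 1.85x5 + 5.1x6 ≥ 5.68   (density contribution)
  63x1 + 143x2 + 17x3 + 110x4 + 296x5 + 155x6 ≥ 566   (hiding power)
  x1, x2, x3, x4, x5, x6 ≥ 0.
The minimum-cost mix takes nothing from phthalo green, chrome yellow, kaolin, iron-oxide yellow — only carbon black, iron-oxide red. The density contribution and hiding power requirements are met with equality.
That vertex is x5 = 1.6406, x6 = 0.51861.
Hence cost = 3.23·1.6406 + 2.4·0.51861 = $6.5438.

$6.54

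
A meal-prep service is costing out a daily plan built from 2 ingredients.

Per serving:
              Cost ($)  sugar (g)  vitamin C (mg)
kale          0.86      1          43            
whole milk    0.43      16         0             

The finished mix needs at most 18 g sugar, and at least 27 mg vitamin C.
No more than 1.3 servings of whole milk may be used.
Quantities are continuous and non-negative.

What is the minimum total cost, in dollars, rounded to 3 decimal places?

$0.540

This is a linear program. Let x1 = servings of kale, x2 = servings of whole milk.
min 0.86x1 + 0.43x2 subject to:
  1x1 + 16x2 ≤ 18   (sugar)
  43x1 ≥ 27   (vitamin C)
  x2 ≤ 1.3
  x1, x2 ≥ 0.
The cheapest feasible vertex uses only kale; whole milk is not used. The vitamin C requirement is met with equality.
Optimal quantities: kale = 0.6279 servings.
Total cost: 0.86·0.6279 = 0.53999.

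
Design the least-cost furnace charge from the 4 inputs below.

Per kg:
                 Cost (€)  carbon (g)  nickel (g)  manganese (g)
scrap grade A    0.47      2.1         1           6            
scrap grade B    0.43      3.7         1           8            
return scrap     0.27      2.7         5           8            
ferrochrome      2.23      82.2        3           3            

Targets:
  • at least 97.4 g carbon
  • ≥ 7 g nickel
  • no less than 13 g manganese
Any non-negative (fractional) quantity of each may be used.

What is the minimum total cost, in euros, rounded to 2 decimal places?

€2.88

This is a linear program. Let x1 = kg of scrap grade A, x2 = kg of scrap grade B, x3 = kg of return scrap, x4 = kg of ferrochrome.
Minimise 0.47x1 + 0.43x2 + 0.27x3 + 2.23x4 subject to:
  2.1x1 + 3.7x2 + 2.7x3 + 82.2x4 ≥ 97.4   (carbon)
  1x1 + 1x2 + 5x3 + 3x4 ≥ 7   (nickel)
  6x1 + 8x2 + 8x3 + 3x4 ≥ 13   (manganese)
  x1, x2, x3, x4 ≥ 0.
The cheapest feasible vertex uses only return scrap, ferrochrome; scrap grade A, scrap grade B are not used. The carbon and manganese requirements are met with equality.
So return scrap = 1.195 kg, ferrochrome = 1.146 kg.
Cost = 0.27·1.195 + 2.23·1.146 = 2.8782.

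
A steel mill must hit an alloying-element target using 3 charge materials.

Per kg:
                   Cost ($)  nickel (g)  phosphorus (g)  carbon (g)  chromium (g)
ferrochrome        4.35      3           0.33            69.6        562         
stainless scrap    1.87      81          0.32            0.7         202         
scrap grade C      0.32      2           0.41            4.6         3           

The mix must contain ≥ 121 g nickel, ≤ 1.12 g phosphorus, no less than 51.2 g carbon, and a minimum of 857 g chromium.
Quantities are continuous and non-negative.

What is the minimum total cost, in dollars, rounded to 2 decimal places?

Treat it as an LP. Let x1 = kg of ferrochrome, x2 = kg of stainless scrap, x3 = kg of scrap grade C.
min 4.35x1 + 1.87x2 + 0.32x3 subject to:
  3x1 + 81x2 + 2x3 ≥ 121   (nickel)
  0.33x1 + 0.32x2 + 0.41x3 ≤ 1.12   (phosphorus)
  69.6x1 + 0.7x2 + 4.6x3 ≥ 51.2   (carbon)
  562x1 + 202x2 + 3x3 ≥ 857   (chromium)
  x1, x2, x3 ≥ 0.
The cheapest feasible vertex uses only ferrochrome, stainless scrap; scrap grade C is not used. There the nickel and chromium constraints are tight.
So ferrochrome = 1.001 kg, stainless scrap = 1.457 kg.
Hence cost = 4.35·1.001 + 1.87·1.457 = $7.0789.

$7.08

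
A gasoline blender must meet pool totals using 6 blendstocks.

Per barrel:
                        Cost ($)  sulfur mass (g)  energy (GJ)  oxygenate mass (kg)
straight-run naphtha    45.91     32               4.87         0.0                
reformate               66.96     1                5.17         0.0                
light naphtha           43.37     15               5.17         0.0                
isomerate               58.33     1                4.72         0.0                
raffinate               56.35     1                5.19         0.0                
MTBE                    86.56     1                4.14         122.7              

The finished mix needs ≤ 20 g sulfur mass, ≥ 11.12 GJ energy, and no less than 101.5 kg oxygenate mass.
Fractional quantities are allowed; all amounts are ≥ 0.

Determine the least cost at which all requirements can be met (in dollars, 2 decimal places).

Let x1 = barrels of straight-run naphtha, x2 = barrels of reformate, x3 = barrels of light naphtha, x4 = barrels of isomerate, x5 = barrels of raffinate, x6 = barrels of MTBE.
Minimise 45.91x1 + 66.96x2 + 43.37x3 + 58.33x4 + 56.35x5 + 86.56x6 subject to:
  32x1 + 1x2 + 15x3 + 1x4 + 1x5 + 1x6 ≤ 20   (sulfur mass)
  4.87x1 + 5.17x2 + 5.17x3 + 4.72x4 + 5.19x5 + 4.14x6 ≥ 11.12   (energy)
  122.7x6 ≥ 101.5   (oxygenate mass)
  x1, x2, x3, x4, x5, x6 ≥ 0.
The cheapest feasible vertex uses only light naphtha, raffinate, MTBE; straight-run naphtha, reformate, isomerate are not used. There the sulfur mass, energy, oxygenate mass constraints are tight.
That vertex is x3 = 1.2632, x5 = 0.22436, x6 = 0.82722.
Hence cost = 43.37·1.2632 + 56.35·0.22436 + 86.56·0.82722 = $139.0318.

$139.03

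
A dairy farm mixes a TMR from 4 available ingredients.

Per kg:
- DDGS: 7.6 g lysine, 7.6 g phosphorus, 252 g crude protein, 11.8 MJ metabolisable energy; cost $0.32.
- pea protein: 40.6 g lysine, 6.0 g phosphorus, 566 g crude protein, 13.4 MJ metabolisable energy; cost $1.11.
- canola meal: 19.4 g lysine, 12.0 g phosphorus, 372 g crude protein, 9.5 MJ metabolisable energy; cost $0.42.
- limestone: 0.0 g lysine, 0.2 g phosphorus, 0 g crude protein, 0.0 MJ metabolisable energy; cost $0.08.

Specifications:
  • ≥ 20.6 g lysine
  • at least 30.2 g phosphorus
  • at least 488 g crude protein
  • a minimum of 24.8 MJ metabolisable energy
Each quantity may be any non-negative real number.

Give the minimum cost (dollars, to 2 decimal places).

$1.07

Let x1 = kg of DDGS, x2 = kg of pea protein, x3 = kg of canola meal, x4 = kg of limestone.
min 0.32x1 + 1.11x2 + 0.42x3 + 0.08x4 s.t.:
  7.6x1 + 40.6x2 + 19.4x3 ≥ 20.6   (lysine)
  7.6x1 + 6x2 + 12x3 + 0.2x4 ≥ 30.2   (phosphorus)
  252x1 + 566x2 + 372x3 ≥ 488   (crude protein)
  11.8x1 + 13.4x2 + 9.5x3 ≥ 24.8   (metabolisable energy)
  x1, x2, x3, x4 ≥ 0.
The optimal basis is {DDGS, canola meal}; pea protein, limestone drop out. Binding constraints: phosphorus and metabolisable energy.
Optimal quantities: DDGS = 0.1542 kg, canola meal = 2.419 kg.
Cost = 0.32·0.1542 + 0.42·2.419 = 1.0653.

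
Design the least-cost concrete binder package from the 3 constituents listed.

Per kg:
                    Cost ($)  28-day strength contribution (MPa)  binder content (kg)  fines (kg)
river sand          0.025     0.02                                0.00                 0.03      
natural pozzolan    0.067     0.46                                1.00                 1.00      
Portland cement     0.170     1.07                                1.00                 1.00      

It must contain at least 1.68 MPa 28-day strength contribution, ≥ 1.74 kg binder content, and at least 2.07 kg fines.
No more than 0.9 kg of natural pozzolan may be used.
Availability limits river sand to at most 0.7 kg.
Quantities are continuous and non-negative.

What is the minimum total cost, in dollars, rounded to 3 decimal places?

$0.261

Let x1 = kg of river sand, x2 = kg of natural pozzolan, x3 = kg of Portland cement.
min 0.025x1 + 0.067x2 + 0.17x3 with:
  0.02x1 + 0.46x2 + 1.07x3 ≥ 1.68   (28-day strength contribution)
  1x2 + 1x3 ≥ 1.74   (binder content)
  0.03x1 + 1x2 + 1x3 ≥ 2.07   (fines)
  x2 ≤ 0.9
  x1 ≤ 0.7
  x1, x2, x3 ≥ 0.
At the optimum only natural pozzolan, Portland cement are positive (river sand = 0). The 28-day strength contribution and the natural pozzolan cap requirements are met with equality.
So natural pozzolan = 0.9 kg, Portland cement = 1.183 kg.
Total cost: 0.067·0.9 + 0.17·1.183 = 0.26141.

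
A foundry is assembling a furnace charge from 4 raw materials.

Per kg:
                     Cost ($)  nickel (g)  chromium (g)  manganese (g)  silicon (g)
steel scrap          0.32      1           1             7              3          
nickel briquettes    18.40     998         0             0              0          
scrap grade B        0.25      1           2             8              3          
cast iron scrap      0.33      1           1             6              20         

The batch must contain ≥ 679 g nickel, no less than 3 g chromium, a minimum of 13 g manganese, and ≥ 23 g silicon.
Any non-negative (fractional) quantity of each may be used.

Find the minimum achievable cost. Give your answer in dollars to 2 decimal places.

$13.06

This is a linear program. Let x1 = kg of steel scrap, x2 = kg of nickel briquettes, x3 = kg of scrap grade B, x4 = kg of cast iron scrap.
Minimise 0.32x1 + 18.4x2 + 0.25x3 + 0.33x4 with:
  1x1 + 998x2 + 1x3 + 1x4 ≥ 679   (nickel)
  1x1 + 2x3 + 1x4 ≥ 3   (chromium)
  7x1 + 8x3 + 6x4 ≥ 13   (manganese)
  3x1 + 3x3 + 20x4 ≥ 23   (silicon)
  x1, x2, x3, x4 ≥ 0.
The minimum-cost mix takes nothing from steel scrap — only nickel briquettes, scrap grade B, cast iron scrap. Binding constraints: nickel, chromium, silicon.
That vertex is x2 = 0.6784, x3 = 1, x4 = 1.
Hence cost = 18.4·0.6784 + 0.25·1 + 0.33·1 = $13.0626.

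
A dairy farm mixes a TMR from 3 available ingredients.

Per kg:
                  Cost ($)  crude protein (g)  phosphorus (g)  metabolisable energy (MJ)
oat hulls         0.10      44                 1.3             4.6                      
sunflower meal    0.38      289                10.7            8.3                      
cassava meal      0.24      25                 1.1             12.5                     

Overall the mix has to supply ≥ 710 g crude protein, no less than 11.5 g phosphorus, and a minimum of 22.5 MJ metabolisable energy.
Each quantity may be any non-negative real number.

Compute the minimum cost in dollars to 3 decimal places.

Let x1 = kg of oat hulls, x2 = kg of sunflower meal, x3 = kg of cassava meal.
min 0.1x1 + 0.38x2 + 0.24x3 s.t.:
  44x1 + 289x2 + 25x3 ≥ 710   (crude protein)
  1.3x1 + 10.7x2 + 1.1x3 ≥ 11.5   (phosphorus)
  4.6x1 + 8.3x2 + 12.5x3 ≥ 22.5   (metabolisable energy)
  x1, x2, x3 ≥ 0.
At the optimum only oat hulls, sunflower meal are positive (cassava meal = 0). The crude protein and metabolisable energy requirements are met with equality.
Solving gives x1 = 0.6321, x2 = 2.361.
Objective = 0.1·0.6321 + 0.38·2.361 = 0.96039.

$0.960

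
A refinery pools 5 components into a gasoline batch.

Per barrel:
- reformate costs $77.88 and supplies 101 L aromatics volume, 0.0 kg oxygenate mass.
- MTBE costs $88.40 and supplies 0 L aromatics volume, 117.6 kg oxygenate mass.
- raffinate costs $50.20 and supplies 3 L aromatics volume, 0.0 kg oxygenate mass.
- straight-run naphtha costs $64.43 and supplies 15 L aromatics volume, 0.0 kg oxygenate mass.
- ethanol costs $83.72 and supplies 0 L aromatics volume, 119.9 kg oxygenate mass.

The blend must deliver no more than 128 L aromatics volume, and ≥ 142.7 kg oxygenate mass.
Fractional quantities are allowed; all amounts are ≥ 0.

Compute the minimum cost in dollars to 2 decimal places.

Set it up as a linear program. Let x1 = barrels of reformate, x2 = barrels of MTBE, x3 = barrels of raffinate, x4 = barrels of straight-run naphtha, x5 = barrels of ethanol.
min 77.88x1 + 88.4x2 + 50.2x3 + 64.43x4 + 83.72x5 subject to:
  101x1 + 3x3 + 15x4 ≤ 128   (aromatics volume)
  117.6x2 + 119.9x5 ≥ 142.7   (oxygenate mass)
  x1, x2, x3, x4, x5 ≥ 0.
At the optimum only ethanol is positive (reformate, MTBE, raffinate, straight-run naphtha = 0). There the oxygenate mass constraint is tight.
So ethanol = 1.1902 barrels.
Total cost: 83.72·1.1902 = 99.6435.

$99.64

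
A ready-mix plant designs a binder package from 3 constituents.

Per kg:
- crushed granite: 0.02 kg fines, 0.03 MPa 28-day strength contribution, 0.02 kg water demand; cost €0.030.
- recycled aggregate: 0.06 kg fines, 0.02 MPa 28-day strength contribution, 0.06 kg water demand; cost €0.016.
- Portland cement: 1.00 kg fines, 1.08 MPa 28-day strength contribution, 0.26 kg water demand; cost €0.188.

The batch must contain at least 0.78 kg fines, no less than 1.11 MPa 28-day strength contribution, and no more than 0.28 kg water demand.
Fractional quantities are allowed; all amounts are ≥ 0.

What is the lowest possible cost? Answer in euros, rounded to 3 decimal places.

Let x1 = kg of crushed granite, x2 = kg of recycled aggregate, x3 = kg of Portland cement.
min 0.03x1 + 0.016x2 + 0.188x3 s.t.:
  0.02x1 + 0.06x2 + 1x3 ≥ 0.78   (fines)
  0.03x1 + 0.02x2 + 1.08x3 ≥ 1.11   (28-day strength contribution)
  0.02x1 + 0.06x2 + 0.26x3 ≤ 0.28   (water demand)
  x1, x2, x3 ≥ 0.
The optimal basis is {Portland cement}; crushed granite, recycled aggregate drop out. The 28-day strength contribution requirement is met with equality.
So Portland cement = 1.028 kg.
Objective = 0.188·1.028 = 0.19326.

€0.193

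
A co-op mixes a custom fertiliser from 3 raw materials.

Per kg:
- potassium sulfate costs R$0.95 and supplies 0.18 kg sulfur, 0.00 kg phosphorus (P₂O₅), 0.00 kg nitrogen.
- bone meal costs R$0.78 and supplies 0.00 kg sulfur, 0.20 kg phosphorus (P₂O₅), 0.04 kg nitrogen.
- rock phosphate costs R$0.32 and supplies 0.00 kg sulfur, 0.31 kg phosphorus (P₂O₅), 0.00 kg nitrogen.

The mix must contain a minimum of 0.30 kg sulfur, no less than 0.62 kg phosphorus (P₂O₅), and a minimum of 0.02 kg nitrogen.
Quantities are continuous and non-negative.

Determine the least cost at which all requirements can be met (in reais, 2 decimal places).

R$2.51

Set it up as a linear program. Let x1 = kg of potassium sulfate, x2 = kg of bone meal, x3 = kg of rock phosphate.
Minimise 0.95x1 + 0.78x2 + 0.32x3 subject to:
  0.18x1 ≥ 0.3   (sulfur)
  0.2x2 + 0.31x3 ≥ 0.62   (phosphorus (P₂O₅))
  0.04x2 ≥ 0.02   (nitrogen)
  x1, x2, x3 ≥ 0.
The optimal mix uses every input. There the sulfur, phosphorus (P₂O₅), nitrogen constraints are tight.
Optimal quantities: potassium sulfate = 1.667 kg, bone meal = 0.5 kg, rock phosphate = 1.677 kg.
Hence cost = 0.95·1.667 + 0.78·0.5 + 0.32·1.677 = R$2.5103.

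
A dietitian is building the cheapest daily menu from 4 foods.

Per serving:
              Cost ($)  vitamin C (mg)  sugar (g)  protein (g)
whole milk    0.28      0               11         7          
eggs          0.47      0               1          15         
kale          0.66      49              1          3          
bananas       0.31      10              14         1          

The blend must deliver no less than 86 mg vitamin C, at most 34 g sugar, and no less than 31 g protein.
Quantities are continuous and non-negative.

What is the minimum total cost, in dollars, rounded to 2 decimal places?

This is a linear program. Let x1 = servings of whole milk, x2 = servings of eggs, x3 = servings of kale, x4 = servings of bananas.
Minimise 0.28x1 + 0.47x2 + 0.66x3 + 0.31x4 subject to:
  49x3 + 10x4 ≥ 86   (vitamin C)
  11x1 + 1x2 + 1x3 + 14x4 ≤ 34   (sugar)
  7x1 + 15x2 + 3x3 + 1x4 ≥ 31   (protein)
  x1, x2, x3, x4 ≥ 0.
The optimal basis is {eggs, kale}; whole milk, bananas drop out. Binding constraints: vitamin C and protein.
Optimal quantities: eggs = 1.716 servings, kale = 1.755 servings.
Hence cost = 0.47·1.716 + 0.66·1.755 = $1.9648.

$1.96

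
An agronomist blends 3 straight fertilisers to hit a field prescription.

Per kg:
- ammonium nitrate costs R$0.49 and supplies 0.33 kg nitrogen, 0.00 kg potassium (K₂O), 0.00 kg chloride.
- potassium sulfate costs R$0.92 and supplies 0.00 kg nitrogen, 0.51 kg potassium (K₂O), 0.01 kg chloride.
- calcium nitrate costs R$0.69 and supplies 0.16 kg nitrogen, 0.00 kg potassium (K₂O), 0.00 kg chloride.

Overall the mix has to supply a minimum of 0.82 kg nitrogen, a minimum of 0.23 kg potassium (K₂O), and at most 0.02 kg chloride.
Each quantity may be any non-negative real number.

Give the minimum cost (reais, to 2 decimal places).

R$1.63

This is a linear program. Let x1 = kg of ammonium nitrate, x2 = kg of potassium sulfate, x3 = kg of calcium nitrate.
Minimize 0.49x1 + 0.92x2 + 0.69x3 with:
  0.33x1 + 0.16x3 ≥ 0.82   (nitrogen)
  0.51x2 ≥ 0.23   (potassium (K₂O))
  0.01x2 ≤ 0.02   (chloride)
  x1, x2, x3 ≥ 0.
The optimal basis is {ammonium nitrate, potassium sulfate}; calcium nitrate drops out. Binding constraints: nitrogen and potassium (K₂O).
Optimal quantities: ammonium nitrate = 2.485 kg, potassium sulfate = 0.451 kg.
Cost = 0.49·2.485 + 0.92·0.451 = 1.6326.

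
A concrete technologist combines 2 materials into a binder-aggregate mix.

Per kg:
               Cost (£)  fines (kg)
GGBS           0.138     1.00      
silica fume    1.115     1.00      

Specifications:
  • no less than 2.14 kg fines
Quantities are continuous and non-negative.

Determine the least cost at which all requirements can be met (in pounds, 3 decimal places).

This is a linear program. Let x1 = kg of GGBS, x2 = kg of silica fume.
Minimize 0.138x1 + 1.115x2 with:
  1x1 + 1x2 ≥ 2.14   (fines)
  x1, x2 ≥ 0.
The minimum-cost mix takes nothing from silica fume — only GGBS. The fines requirement is met with equality.
So GGBS = 2.14 kg.
Cost = 0.138·2.14 = 0.29532.

£0.295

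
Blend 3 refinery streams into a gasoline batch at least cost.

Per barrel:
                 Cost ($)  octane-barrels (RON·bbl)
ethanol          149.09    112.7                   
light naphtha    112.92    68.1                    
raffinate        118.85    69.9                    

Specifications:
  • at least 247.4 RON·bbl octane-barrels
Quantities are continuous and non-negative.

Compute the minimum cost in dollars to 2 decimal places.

Let x1 = barrels of ethanol, x2 = barrels of light naphtha, x3 = barrels of raffinate.
min 149.09x1 + 112.92x2 + 118.85x3 subject to:
  112.7x1 + 68.1x2 + 69.9x3 ≥ 247.4   (octane-barrels)
  x1, x2, x3 ≥ 0.
The minimum-cost mix takes nothing from light naphtha, raffinate — only ethanol. There the octane-barrels constraint is tight.
So ethanol = 2.1952 barrels.
Hence cost = 149.09·2.1952 = $327.2824.

$327.28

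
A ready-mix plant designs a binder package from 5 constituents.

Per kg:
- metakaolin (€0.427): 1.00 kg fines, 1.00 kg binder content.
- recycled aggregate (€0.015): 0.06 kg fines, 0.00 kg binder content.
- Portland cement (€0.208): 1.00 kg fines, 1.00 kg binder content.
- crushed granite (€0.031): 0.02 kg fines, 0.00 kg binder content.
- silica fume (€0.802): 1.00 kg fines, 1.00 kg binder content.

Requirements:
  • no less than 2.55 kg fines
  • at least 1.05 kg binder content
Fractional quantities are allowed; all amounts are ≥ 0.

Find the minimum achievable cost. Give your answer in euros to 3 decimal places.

€0.530

Set it up as a linear program. Let x1 = kg of metakaolin, x2 = kg of recycled aggregate, x3 = kg of Portland cement, x4 = kg of crushed granite, x5 = kg of silica fume.
min 0.427x1 + 0.015x2 + 0.208x3 + 0.031x4 + 0.802x5 s.t.:
  1x1 + 0.06x2 + 1x3 + 0.02x4 + 1x5 ≥ 2.55   (fines)
  1x1 + 1x3 + 1x5 ≥ 1.05   (binder content)
  x1, x2, x3, x4, x5 ≥ 0.
The minimum-cost mix takes nothing from metakaolin, recycled aggregate, crushed granite, silica fume — only Portland cement. There the fines constraint is tight.
That vertex is x3 = 2.55.
Hence cost = 0.208·2.55 = €0.53040.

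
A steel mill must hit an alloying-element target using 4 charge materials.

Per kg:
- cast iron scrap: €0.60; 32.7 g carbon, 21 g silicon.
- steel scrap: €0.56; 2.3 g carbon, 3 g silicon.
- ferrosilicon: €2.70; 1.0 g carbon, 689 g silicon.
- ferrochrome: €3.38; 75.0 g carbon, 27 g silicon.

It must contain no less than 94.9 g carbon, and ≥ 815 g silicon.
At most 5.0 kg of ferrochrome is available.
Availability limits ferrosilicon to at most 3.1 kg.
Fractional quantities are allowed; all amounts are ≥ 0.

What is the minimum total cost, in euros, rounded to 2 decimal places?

€4.68

Let x1 = kg of cast iron scrap, x2 = kg of steel scrap, x3 = kg of ferrosilicon, x4 = kg of ferrochrome.
Minimize 0.6x1 + 0.56x2 + 2.7x3 + 3.38x4 with:
  32.7x1 + 2.3x2 + 1x3 + 75x4 ≥ 94.9   (carbon)
  21x1 + 3x2 + 689x3 + 27x4 ≥ 815   (silicon)
  x4 ≤ 5
  x3 ≤ 3.1
  x1, x2, x3, x4 ≥ 0.
The minimum-cost mix takes nothing from steel scrap, ferrochrome — only cast iron scrap, ferrosilicon. There the carbon and silicon constraints are tight.
Optimal quantities: cast iron scrap = 2.869 kg, ferrosilicon = 1.095 kg.
Total cost: 0.6·2.869 + 2.7·1.095 = 4.6779.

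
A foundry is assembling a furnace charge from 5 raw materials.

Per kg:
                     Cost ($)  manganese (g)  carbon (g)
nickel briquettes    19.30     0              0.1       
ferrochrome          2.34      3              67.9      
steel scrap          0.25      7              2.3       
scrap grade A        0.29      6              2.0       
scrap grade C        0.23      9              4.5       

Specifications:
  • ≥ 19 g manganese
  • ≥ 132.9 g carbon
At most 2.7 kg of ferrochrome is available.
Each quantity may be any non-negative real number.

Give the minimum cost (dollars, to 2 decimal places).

$4.69

This is a linear program. Let x1 = kg of nickel briquettes, x2 = kg of ferrochrome, x3 = kg of steel scrap, x4 = kg of scrap grade A, x5 = kg of scrap grade C.
min 19.3x1 + 2.34x2 + 0.25x3 + 0.29x4 + 0.23x5 subject to:
  3x2 + 7x3 + 6x4 + 9x5 ≥ 19   (manganese)
  0.1x1 + 67.9x2 + 2.3x3 + 2x4 + 4.5x5 ≥ 132.9   (carbon)
  x2 ≤ 2.7
  x1, x2, x3, x4, x5 ≥ 0.
The cheapest feasible vertex uses only ferrochrome, scrap grade C; nickel briquettes, steel scrap, scrap grade A are not used. The manganese and carbon requirements are met with equality.
Solving gives x2 = 1.858, x5 = 1.492.
Total cost: 2.34·1.858 + 0.23·1.492 = 4.6909.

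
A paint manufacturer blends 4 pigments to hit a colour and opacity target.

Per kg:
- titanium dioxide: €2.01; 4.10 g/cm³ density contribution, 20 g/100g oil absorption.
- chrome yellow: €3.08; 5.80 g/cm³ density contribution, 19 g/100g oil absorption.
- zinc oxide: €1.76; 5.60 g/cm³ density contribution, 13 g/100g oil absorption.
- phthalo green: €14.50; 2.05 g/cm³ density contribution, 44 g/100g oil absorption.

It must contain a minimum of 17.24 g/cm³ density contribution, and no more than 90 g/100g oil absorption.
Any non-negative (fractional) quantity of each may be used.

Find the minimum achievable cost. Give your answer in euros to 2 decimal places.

€5.42

Let x1 = kg of titanium dioxide, x2 = kg of chrome yellow, x3 = kg of zinc oxide, x4 = kg of phthalo green.
min 2.01x1 + 3.08x2 + 1.76x3 + 14.5x4 s.t.:
  4.1x1 + 5.8x2 + 5.6x3 + 2.05x4 ≥ 17.24   (density contribution)
  20x1 + 19x2 + 13x3 + 44x4 ≤ 90   (oil absorption)
  x1, x2, x3, x4 ≥ 0.
The cheapest feasible vertex uses only zinc oxide; titanium dioxide, chrome yellow, phthalo green are not used. Binding constraint: density contribution.
Optimal quantities: zinc oxide = 3.079 kg.
Cost = 1.76·3.079 = 5.4190.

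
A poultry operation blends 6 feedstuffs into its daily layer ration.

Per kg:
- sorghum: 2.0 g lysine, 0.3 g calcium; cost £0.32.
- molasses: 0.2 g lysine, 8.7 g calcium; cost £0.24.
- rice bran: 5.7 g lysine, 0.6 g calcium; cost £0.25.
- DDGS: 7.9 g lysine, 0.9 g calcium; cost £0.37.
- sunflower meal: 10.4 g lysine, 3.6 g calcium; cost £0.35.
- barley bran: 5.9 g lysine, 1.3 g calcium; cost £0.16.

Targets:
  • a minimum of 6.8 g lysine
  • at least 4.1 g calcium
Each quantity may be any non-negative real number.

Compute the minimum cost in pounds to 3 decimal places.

£0.255

Set it up as a linear program. Let x1 = kg of sorghum, x2 = kg of molasses, x3 = kg of rice bran, x4 = kg of DDGS, x5 = kg of sunflower meal, x6 = kg of barley bran.
min 0.32x1 + 0.24x2 + 0.25x3 + 0.37x4 + 0.35x5 + 0.16x6 subject to:
  2x1 + 0.2x2 + 5.7x3 + 7.9x4 + 10.4x5 + 5.9x6 ≥ 6.8   (lysine)
  0.3x1 + 8.7x2 + 0.6x3 + 0.9x4 + 3.6x5 + 1.3x6 ≥ 4.1   (calcium)
  x1, x2, x3, x4, x5, x6 ≥ 0.
The minimum-cost mix takes nothing from sorghum, rice bran, DDGS, sunflower meal — only molasses, barley bran. The lysine and calcium requirements are met with equality.
So molasses = 0.3006 kg, barley bran = 1.142 kg.
Objective = 0.24·0.3006 + 0.16·1.142 = 0.25486.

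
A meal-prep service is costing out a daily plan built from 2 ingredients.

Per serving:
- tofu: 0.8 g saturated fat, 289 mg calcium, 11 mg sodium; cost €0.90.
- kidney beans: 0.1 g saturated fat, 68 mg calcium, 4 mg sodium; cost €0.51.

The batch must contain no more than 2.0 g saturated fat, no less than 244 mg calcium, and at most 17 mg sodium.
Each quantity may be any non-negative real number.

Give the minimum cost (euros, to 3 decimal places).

€0.760

Let x1 = servings of tofu, x2 = servings of kidney beans.
Minimize 0.9x1 + 0.51x2 subject to:
  0.8x1 + 0.1x2 ≤ 2   (saturated fat)
  289x1 + 68x2 ≥ 244   (calcium)
  11x1 + 4x2 ≤ 17   (sodium)
  x1, x2 ≥ 0.
At the optimum only tofu is positive (kidney beans = 0). Binding constraint: calcium.
Optimal quantities: tofu = 0.8443 servings.
Hence cost = 0.9·0.8443 = €0.75987.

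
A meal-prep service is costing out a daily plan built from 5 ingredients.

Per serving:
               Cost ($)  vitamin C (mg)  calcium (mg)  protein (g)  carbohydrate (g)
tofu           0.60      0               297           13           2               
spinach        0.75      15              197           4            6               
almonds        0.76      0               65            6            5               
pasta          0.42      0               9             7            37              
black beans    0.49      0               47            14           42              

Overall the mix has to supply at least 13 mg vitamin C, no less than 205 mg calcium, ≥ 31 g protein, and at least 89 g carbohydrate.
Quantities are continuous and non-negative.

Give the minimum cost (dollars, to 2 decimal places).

$1.63

Set it up as a linear program. Let x1 = servings of tofu, x2 = servings of spinach, x3 = servings of almonds, x4 = servings of pasta, x5 = servings of black beans.
Minimize 0.6x1 + 0.75x2 + 0.76x3 + 0.42x4 + 0.49x5 s.t.:
  15x2 ≥ 13   (vitamin C)
  297x1 + 197x2 + 65x3 + 9x4 + 47x5 ≥ 205   (calcium)
  13x1 + 4x2 + 6x3 + 7x4 + 14x5 ≥ 31   (protein)
  2x1 + 6x2 + 5x3 + 37x4 + 42x5 ≥ 89   (carbohydrate)
  x1, x2, x3, x4, x5 ≥ 0.
The cheapest feasible vertex uses only spinach, pasta, black beans; tofu, almonds are not used. The vitamin C, protein, carbohydrate requirements are met with equality.
Solving gives x2 = 0.8667, x4 = 0.075, x5 = 1.929.
Objective = 0.75·0.8667 + 0.42·0.075 + 0.49·1.929 = 1.6267.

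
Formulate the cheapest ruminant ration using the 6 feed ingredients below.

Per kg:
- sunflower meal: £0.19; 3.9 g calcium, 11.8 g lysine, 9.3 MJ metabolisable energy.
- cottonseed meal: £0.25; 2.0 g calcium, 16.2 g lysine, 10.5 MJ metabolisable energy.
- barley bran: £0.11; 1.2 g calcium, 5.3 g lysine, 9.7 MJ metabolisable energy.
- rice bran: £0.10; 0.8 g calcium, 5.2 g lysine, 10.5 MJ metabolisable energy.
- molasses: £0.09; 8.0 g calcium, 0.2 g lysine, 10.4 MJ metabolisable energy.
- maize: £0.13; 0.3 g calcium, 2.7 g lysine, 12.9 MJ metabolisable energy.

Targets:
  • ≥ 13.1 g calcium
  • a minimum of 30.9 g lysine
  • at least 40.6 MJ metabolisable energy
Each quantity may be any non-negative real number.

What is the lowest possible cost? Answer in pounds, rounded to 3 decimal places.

Treat it as an LP. Let x1 = kg of sunflower meal, x2 = kg of cottonseed meal, x3 = kg of barley bran, x4 = kg of rice bran, x5 = kg of molasses, x6 = kg of maize.
Minimize 0.19x1 + 0.25x2 + 0.11x3 + 0.1x4 + 0.09x5 + 0.13x6 with:
  3.9x1 + 2x2 + 1.2x3 + 0.8x4 + 8x5 + 0.3x6 ≥ 13.1   (calcium)
  11.8x1 + 16.2x2 + 5.3x3 + 5.2x4 + 0.2x5 + 2.7x6 ≥ 30.9   (lysine)
  9.3x1 + 10.5x2 + 9.7x3 + 10.5x4 + 10.4x5 + 12.9x6 ≥ 40.6   (metabolisable energy)
  x1, x2, x3, x4, x5, x6 ≥ 0.
The minimum-cost mix takes nothing from cottonseed meal, barley bran, maize — only sunflower meal, rice bran, molasses. There the calcium, lysine, metabolisable energy constraints are tight.
That vertex is x1 = 1.882, x4 = 1.65, x5 = 0.555.
Cost = 0.19·1.882 + 0.1·1.65 + 0.09·0.555 = 0.57253.

£0.573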